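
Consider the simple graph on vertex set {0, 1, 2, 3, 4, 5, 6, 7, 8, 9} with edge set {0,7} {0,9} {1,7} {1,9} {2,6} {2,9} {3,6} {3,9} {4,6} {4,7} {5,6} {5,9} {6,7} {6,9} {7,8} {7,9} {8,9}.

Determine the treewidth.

2

A width-2 tree decomposition is:
Bags: B1 = {6, 7, 9}  B2 = {5, 6, 9}  B3 = {7, 8, 9}  B4 = {2, 6, 9}  B5 = {3, 6, 9}  B6 = {1, 7, 9}  B7 = {0, 7, 9}  B8 = {4, 6, 7}
Tree: B1–B2, B1–B3, B1–B4, B2–B5, B1–B6, B1–B7, B1–B8
Each bag holds 3 vertices, so the decomposition has width 2, which upper-bounds the treewidth. Conversely, {0, 7, 9} is a clique of size 3, and the vertices of any clique must share a bag in every tree decomposition; so some bag has ≥ 3 vertices and tw(G) ≥ 2. Combining the bounds, tw(G) = 2.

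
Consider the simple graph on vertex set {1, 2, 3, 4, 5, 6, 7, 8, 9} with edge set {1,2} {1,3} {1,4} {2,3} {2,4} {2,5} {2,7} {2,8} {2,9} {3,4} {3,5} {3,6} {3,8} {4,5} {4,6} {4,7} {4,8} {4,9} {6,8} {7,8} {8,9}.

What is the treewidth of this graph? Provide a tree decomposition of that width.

The largest bag has 4 vertices, giving width 3; this decomposition certifies tw(G) ≤ 3. On the other hand G contains the 4-clique {2, 4, 8, 9}. A clique must lie in a single bag of any decomposition, so no decomposition can have width below 3. Hence tw(G) = 3 exactly.

Treewidth 3.
Bags: B1 = {2, 3, 4, 8}  B2 = {1, 2, 3, 4}  B3 = {3, 4, 6, 8}  B4 = {2, 4, 8, 9}  B5 = {2, 3, 4, 5}  B6 = {2, 4, 7, 8}
Tree: B1–B2, B1–B3, B1–B4, B2–B5, B1–B6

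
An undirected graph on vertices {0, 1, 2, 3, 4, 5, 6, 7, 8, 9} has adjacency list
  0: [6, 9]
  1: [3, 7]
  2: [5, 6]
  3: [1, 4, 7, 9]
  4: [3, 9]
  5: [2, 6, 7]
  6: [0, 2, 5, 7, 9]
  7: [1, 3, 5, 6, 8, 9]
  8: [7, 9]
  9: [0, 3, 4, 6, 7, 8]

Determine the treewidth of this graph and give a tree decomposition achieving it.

Treewidth 2.
Bags: B1 = {5, 6, 7}  B2 = {6, 7, 9}  B3 = {2, 5, 6}  B4 = {3, 7, 9}  B5 = {0, 6, 9}  B6 = {1, 3, 7}  B7 = {3, 4, 9}  B8 = {7, 8, 9}
Tree: B1–B2, B1–B3, B2–B4, B2–B5, B4–B6, B4–B7, B4–B8

The largest bag has 3 vertices, giving width 2; this decomposition certifies tw(G) ≤ 2. On the other hand G contains the 3-clique {0, 6, 9}. A clique must lie in a single bag of any decomposition, so no decomposition can have width below 2. Therefore the treewidth is 2.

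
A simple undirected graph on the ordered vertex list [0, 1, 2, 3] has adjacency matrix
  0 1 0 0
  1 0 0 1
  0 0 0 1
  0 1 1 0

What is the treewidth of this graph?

1

A width-1 tree decomposition is:
Bags: B1 = {2, 3}  B2 = {1, 3}  B3 = {0, 1}
Tree: B1–B2, B2–B3
Each bag holds 2 vertices, so the decomposition has width 1, which upper-bounds the treewidth. G has an edge, so its treewidth is at least 1. Therefore the treewidth is 1.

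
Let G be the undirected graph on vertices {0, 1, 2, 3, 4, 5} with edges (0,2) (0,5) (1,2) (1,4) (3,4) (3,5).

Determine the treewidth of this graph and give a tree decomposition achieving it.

The largest bag has 3 vertices, giving width 2; this decomposition certifies tw(G) ≤ 2. For the lower bound, G contains the cycle 2–1–4–3–5–0–2, so G is not a forest; only forests have treewidth ≤ 1, hence tw(G) ≥ 2. Therefore the treewidth is 2.

Treewidth 2.
One such decomposition:
Bags: B1 = {1, 2, 4}  B2 = {2, 3, 4}  B3 = {2, 3, 5}  B4 = {0, 2, 5}
Tree: B1–B2, B2–B3, B3–B4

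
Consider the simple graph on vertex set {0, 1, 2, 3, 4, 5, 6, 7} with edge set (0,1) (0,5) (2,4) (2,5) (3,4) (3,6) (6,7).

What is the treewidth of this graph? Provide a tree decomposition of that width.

Treewidth 1.
Bags: B1 = {0, 1}  B2 = {0, 5}  B3 = {2, 5}  B4 = {2, 4}  B5 = {3, 4}  B6 = {3, 6}  B7 = {6, 7}
Tree: B1–B2, B2–B3, B3–B4, B4–B5, B5–B6, B6–B7

Each bag holds 2 vertices, so the decomposition has width 1, which upper-bounds the treewidth. Since G has at least one edge (e.g. 1–0), it is not an edgeless graph, so tw(G) ≥ 1. Combining the bounds, tw(G) = 1.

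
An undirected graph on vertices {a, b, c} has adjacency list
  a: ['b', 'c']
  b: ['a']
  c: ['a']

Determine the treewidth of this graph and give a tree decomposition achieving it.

Every bag has size at most 2, so the width is 2 − 1 = 1 and tw(G) ≤ 1. Since G has at least one edge (e.g. c–a), it is not an edgeless graph, so tw(G) ≥ 1. The upper and lower bounds meet at 1, so that is the treewidth.

Treewidth 1.
One optimal decomposition is:
Bags: B1 = {a, c}  B2 = {a, b}
Tree: B1–B2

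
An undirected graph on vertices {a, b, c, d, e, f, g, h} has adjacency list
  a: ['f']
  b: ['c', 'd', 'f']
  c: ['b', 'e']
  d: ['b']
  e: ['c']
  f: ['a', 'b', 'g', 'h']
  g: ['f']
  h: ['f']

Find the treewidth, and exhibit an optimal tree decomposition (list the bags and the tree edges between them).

Treewidth 1.
Bags: B1 = {b, f}  B2 = {f, g}  B3 = {b, c}  B4 = {a, f}  B5 = {f, h}  B6 = {b, d}  B7 = {c, e}
Tree: B1–B2, B1–B3, B1–B4, B1–B5, B1–B6, B3–B7

Each bag holds 2 vertices, so the decomposition has width 1, which upper-bounds the treewidth. Any graph with an edge has treewidth ≥ 1, and G has the edge f–b. Hence tw(G) = 1 exactly.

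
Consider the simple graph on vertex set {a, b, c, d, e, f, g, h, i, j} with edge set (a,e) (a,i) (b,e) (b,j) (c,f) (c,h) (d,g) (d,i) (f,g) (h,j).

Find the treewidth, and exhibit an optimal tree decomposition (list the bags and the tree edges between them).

The largest bag has 3 vertices, giving width 2; this decomposition certifies tw(G) ≤ 2. For the lower bound, G contains the cycle f–c–h–j–b–e–a–i–d–g–f, so G is not a forest; only forests have treewidth ≤ 1, hence tw(G) ≥ 2. Therefore the treewidth is 2.

Treewidth 2.
One such decomposition:
Bags: B1 = {c, f, h}  B2 = {f, h, j}  B3 = {b, f, j}  B4 = {b, e, f}  B5 = {a, e, f}  B6 = {a, f, i}  B7 = {d, f, i}  B8 = {d, f, g}
Tree: B1–B2, B2–B3, B3–B4, B4–B5, B5–B6, B6–B7, B7–B8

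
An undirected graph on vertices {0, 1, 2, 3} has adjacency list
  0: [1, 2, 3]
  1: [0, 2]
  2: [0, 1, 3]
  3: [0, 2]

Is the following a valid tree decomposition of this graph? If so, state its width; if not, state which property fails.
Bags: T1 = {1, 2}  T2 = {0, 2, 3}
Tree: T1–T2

A tree decomposition must satisfy three properties: every vertex lies in some bag; for every edge, both endpoints lie together in some bag; and for every vertex, the bags containing it form a connected subtree. Here edge (0,1) lies in no bag, so the decomposition is invalid.

No — edge (0,1) lies in no bag.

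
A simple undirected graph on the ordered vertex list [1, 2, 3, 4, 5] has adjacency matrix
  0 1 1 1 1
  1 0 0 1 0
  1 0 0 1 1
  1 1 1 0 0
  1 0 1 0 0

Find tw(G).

A width-2 tree decomposition is:
Bags: B1 = {1, 3, 4}  B2 = {1, 3, 5}  B3 = {1, 2, 4}
Tree: B1–B2, B1–B3
The largest bag has 3 vertices, giving width 2; this decomposition certifies tw(G) ≤ 2. On the other hand G contains the 3-clique {1, 2, 4}. A clique must lie in a single bag of any decomposition, so no decomposition can have width below 2. Therefore the treewidth is 2.

2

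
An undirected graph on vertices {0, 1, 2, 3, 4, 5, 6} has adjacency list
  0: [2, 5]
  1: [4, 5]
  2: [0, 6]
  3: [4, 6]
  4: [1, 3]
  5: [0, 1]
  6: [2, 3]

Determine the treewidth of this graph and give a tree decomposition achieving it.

The largest bag has 3 vertices, giving width 2; this decomposition certifies tw(G) ≤ 2. Since 5–0–2–6–3–4–1–5 is a cycle in G, G is not acyclic. Forests are exactly the graphs of treewidth ≤ 1, so tw(G) ≥ 2. Combining the bounds, tw(G) = 2.

Treewidth 2.
One optimal decomposition is:
Bags: B1 = {0, 2, 5}  B2 = {2, 5, 6}  B3 = {3, 5, 6}  B4 = {3, 4, 5}  B5 = {1, 4, 5}
Tree: B1–B2, B2–B3, B3–B4, B4–B5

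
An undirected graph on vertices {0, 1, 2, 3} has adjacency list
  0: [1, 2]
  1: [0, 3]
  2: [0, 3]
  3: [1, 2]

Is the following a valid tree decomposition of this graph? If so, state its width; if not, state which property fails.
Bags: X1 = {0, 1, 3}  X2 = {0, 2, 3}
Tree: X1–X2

Yes; width 2.

Checking the three conditions: (i) the bags cover all of {0, 1, 2, 3}; (ii) for each edge, some bag contains both endpoints; (iii) the bags containing any fixed vertex form a subtree. All hold, so the decomposition is valid with width 3 − 1 = 2.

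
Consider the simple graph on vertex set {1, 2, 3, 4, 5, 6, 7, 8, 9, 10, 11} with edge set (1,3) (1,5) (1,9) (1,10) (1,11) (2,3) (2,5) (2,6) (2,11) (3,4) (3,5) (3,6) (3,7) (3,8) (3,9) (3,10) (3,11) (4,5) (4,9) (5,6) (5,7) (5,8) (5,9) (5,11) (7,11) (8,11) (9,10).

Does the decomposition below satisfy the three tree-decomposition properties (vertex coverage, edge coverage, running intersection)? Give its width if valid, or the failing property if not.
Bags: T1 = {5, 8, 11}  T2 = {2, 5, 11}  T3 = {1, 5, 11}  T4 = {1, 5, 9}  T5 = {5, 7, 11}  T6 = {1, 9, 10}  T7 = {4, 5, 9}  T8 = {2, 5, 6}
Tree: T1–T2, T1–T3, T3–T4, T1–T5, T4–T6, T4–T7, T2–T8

A tree decomposition must satisfy three properties: every vertex lies in some bag; for every edge, both endpoints lie together in some bag; and for every vertex, the bags containing it form a connected subtree. Here vertex 3 appears in no bag, so the decomposition is invalid.

No — vertex 3 appears in no bag.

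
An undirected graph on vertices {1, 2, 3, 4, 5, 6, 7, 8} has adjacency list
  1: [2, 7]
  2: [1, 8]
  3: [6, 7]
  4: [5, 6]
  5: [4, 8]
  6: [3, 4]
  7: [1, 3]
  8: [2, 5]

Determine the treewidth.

2

A width-2 tree decomposition is:
Bags: B1 = {1, 2, 7}  B2 = {2, 3, 7}  B3 = {2, 3, 6}  B4 = {2, 4, 6}  B5 = {2, 4, 5}  B6 = {2, 5, 8}
Tree: B1–B2, B2–B3, B3–B4, B4–B5, B5–B6
Every bag has size at most 3, so the width is 3 − 1 = 2 and tw(G) ≤ 2. For the lower bound, G contains the cycle 2–1–7–3–6–4–5–8–2, so G is not a forest; only forests have treewidth ≤ 1, hence tw(G) ≥ 2. Therefore the treewidth is 2.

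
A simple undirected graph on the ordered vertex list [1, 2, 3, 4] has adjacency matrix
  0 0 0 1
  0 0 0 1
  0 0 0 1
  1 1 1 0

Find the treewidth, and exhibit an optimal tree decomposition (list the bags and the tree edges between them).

The largest bag has 2 vertices, giving width 1; this decomposition certifies tw(G) ≤ 1. Any graph with an edge has treewidth ≥ 1, and G has the edge 4–3. Therefore the treewidth is 1.

Treewidth 1.
One such decomposition:
Bags: B1 = {3, 4}  B2 = {1, 4}  B3 = {2, 4}
Tree: B1–B2, B1–B3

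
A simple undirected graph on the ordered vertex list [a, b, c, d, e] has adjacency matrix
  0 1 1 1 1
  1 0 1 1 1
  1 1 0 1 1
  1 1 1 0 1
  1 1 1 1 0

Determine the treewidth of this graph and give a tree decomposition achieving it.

With just one bag of size 5, the width is 5 − 1 = 4, so tw(G) ≤ 4. On the other hand G contains the 5-clique {a, b, c, d, e}. A clique must lie in a single bag of any decomposition, so no decomposition can have width below 4. The upper and lower bounds meet at 4, so that is the treewidth.

Treewidth 4.
One such decomposition:
Bags: B1 = {a, b, c, d, e}
Tree: (single bag)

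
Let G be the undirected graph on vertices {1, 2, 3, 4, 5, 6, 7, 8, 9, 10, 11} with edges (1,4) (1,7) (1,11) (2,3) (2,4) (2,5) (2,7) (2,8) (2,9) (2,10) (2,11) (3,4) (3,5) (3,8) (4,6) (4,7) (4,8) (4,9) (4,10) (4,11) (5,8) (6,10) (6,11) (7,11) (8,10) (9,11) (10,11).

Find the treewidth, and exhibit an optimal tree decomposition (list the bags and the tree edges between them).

Treewidth 3.
One optimal decomposition is:
Bags: B1 = {2, 4, 8, 10}  B2 = {2, 4, 10, 11}  B3 = {2, 4, 7, 11}  B4 = {2, 3, 4, 8}  B5 = {2, 3, 5, 8}  B6 = {2, 4, 9, 11}  B7 = {1, 4, 7, 11}  B8 = {4, 6, 10, 11}
Tree: B1–B2, B2–B3, B1–B4, B4–B5, B2–B6, B3–B7, B2–B8

Each bag holds 4 vertices, so the decomposition has width 3, which upper-bounds the treewidth. For the lower bound, the 4 vertices {1, 4, 7, 11} are pairwise adjacent, and any tree decomposition puts a clique entirely inside one bag — forcing width ≥ 3. Therefore the treewidth is 3.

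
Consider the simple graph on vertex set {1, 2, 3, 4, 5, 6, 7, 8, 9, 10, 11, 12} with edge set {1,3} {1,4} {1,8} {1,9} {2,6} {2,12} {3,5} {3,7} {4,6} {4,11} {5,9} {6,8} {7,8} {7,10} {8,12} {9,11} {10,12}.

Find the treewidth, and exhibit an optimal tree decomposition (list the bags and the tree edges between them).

Treewidth 3.
Bags: B1 = {3, 5, 9, 11}  B2 = {1, 3, 9, 11}  B3 = {1, 3, 4, 11}  B4 = {1, 3, 4, 7}  B5 = {1, 4, 7, 8}  B6 = {4, 6, 7, 8}  B7 = {6, 7, 8, 10}  B8 = {6, 8, 10, 12}  B9 = {2, 6, 10, 12}
Tree: B1–B2, B2–B3, B3–B4, B4–B5, B5–B6, B6–B7, B7–B8, B8–B9

Each bag holds 4 vertices, so the decomposition has width 3, which upper-bounds the treewidth. For the lower bound: the 4 vertex sets {5,9,11}, {3}, {1}, {4,6,7,8} are disjoint, each induces a connected subgraph, and every pair is joined by at least one edge of G. Contracting each set to a single vertex therefore yields K_{4} as a minor, and since treewidth is minor-monotone, tw(G) ≥ tw(K_{4}) = 3. Hence tw(G) = 3 exactly.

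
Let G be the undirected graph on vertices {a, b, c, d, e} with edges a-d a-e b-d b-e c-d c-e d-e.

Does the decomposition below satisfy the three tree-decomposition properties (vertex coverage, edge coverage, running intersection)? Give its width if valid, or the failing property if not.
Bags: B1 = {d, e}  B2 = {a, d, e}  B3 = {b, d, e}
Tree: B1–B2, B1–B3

No — vertex c appears in no bag.

A tree decomposition must satisfy three properties: every vertex lies in some bag; for every edge, both endpoints lie together in some bag; and for every vertex, the bags containing it form a connected subtree. Here vertex c appears in no bag, so the decomposition is invalid.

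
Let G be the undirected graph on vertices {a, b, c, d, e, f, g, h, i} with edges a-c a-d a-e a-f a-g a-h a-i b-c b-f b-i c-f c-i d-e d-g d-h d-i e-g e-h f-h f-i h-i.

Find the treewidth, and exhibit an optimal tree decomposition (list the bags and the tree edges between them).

Treewidth 3.
Bags: B1 = {a, d, h, i}  B2 = {a, f, h, i}  B3 = {a, d, e, h}  B4 = {a, c, f, i}  B5 = {a, d, e, g}  B6 = {b, c, f, i}
Tree: B1–B2, B1–B3, B2–B4, B3–B5, B4–B6

Each bag holds 4 vertices, so the decomposition has width 3, which upper-bounds the treewidth. For the lower bound, the 4 vertices {a, d, e, g} are pairwise adjacent, and any tree decomposition puts a clique entirely inside one bag — forcing width ≥ 3. Therefore the treewidth is 3.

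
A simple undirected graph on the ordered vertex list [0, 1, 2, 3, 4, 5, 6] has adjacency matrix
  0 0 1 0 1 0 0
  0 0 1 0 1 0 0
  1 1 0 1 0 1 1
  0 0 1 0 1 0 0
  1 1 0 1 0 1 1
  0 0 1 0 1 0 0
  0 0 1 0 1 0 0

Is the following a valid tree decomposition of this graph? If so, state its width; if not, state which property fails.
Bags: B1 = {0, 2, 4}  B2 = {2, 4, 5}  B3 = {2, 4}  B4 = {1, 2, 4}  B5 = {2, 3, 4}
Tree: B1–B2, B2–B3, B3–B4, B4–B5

A tree decomposition must satisfy three properties: every vertex lies in some bag; for every edge, both endpoints lie together in some bag; and for every vertex, the bags containing it form a connected subtree. Here vertex 6 appears in no bag, so the decomposition is invalid.

No — vertex 6 appears in no bag.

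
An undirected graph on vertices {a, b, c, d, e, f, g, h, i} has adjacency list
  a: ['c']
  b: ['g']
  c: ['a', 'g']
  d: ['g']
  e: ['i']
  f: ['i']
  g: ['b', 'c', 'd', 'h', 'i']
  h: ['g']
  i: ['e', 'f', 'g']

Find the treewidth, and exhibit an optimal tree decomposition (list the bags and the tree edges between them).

Treewidth 1.
One optimal decomposition is:
Bags: B1 = {g, h}  B2 = {b, g}  B3 = {c, g}  B4 = {g, i}  B5 = {f, i}  B6 = {e, i}  B7 = {a, c}  B8 = {d, g}
Tree: B1–B2, B1–B3, B3–B4, B4–B5, B5–B6, B3–B7, B3–B8

Each bag holds 2 vertices, so the decomposition has width 1, which upper-bounds the treewidth. G has an edge, so its treewidth is at least 1. Therefore the treewidth is 1.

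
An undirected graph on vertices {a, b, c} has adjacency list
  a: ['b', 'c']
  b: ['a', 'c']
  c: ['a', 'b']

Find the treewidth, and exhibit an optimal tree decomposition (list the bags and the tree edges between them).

A single bag containing all 3 vertices is trivially a valid decomposition of width 2. Conversely, {a, b, c} is a clique of size 3, and the vertices of any clique must share a bag in every tree decomposition; so some bag has ≥ 3 vertices and tw(G) ≥ 2. Combining the bounds, tw(G) = 2.

Treewidth 2.
One optimal decomposition is:
Bags: B1 = {a, b, c}
Tree: (single bag)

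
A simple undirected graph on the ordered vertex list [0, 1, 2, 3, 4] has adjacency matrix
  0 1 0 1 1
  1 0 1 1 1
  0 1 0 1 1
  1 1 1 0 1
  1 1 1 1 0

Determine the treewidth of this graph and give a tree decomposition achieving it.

Treewidth 3.
One such decomposition:
Bags: B1 = {1, 2, 3, 4}  B2 = {0, 1, 3, 4}
Tree: B1–B2

Every bag has size at most 4, so the width is 4 − 1 = 3 and tw(G) ≤ 3. On the other hand G contains the 4-clique {0, 1, 3, 4}. A clique must lie in a single bag of any decomposition, so no decomposition can have width below 3. The upper and lower bounds meet at 3, so that is the treewidth.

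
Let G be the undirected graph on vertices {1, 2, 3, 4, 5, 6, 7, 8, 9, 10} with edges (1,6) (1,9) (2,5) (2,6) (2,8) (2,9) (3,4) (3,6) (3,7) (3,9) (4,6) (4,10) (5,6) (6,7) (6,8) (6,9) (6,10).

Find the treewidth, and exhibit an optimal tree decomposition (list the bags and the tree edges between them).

Treewidth 2.
One such decomposition:
Bags: B1 = {3, 6, 9}  B2 = {3, 4, 6}  B3 = {3, 6, 7}  B4 = {2, 6, 9}  B5 = {2, 6, 8}  B6 = {1, 6, 9}  B7 = {2, 5, 6}  B8 = {4, 6, 10}
Tree: B1–B2, B1–B3, B1–B4, B4–B5, B4–B6, B4–B7, B2–B8

Every bag has size at most 3, so the width is 3 − 1 = 2 and tw(G) ≤ 2. Conversely, {1, 6, 9} is a clique of size 3, and the vertices of any clique must share a bag in every tree decomposition; so some bag has ≥ 3 vertices and tw(G) ≥ 2. Hence tw(G) = 2 exactly.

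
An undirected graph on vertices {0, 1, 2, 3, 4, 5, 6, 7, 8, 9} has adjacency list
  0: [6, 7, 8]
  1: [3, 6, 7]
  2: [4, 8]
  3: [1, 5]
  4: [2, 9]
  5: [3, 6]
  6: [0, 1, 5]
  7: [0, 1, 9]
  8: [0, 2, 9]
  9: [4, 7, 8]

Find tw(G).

A width-2 tree decomposition is:
Bags: B1 = {2, 4, 8}  B2 = {4, 8, 9}  B3 = {0, 8, 9}  B4 = {0, 7, 9}  B5 = {0, 6, 7}  B6 = {1, 6, 7}  B7 = {1, 5, 6}  B8 = {1, 3, 5}
Tree: B1–B2, B2–B3, B3–B4, B4–B5, B5–B6, B6–B7, B7–B8
Each bag holds 3 vertices, so the decomposition has width 2, which upper-bounds the treewidth. For the lower bound, G contains the cycle 2–4–9–8–2, so G is not a forest; only forests have treewidth ≤ 1, hence tw(G) ≥ 2. Combining the bounds, tw(G) = 2.

2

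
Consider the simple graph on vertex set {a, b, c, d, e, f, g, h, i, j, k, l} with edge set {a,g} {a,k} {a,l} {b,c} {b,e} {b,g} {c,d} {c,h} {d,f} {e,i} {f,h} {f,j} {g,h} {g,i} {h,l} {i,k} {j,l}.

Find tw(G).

A width-3 tree decomposition is:
Bags: B1 = {a, e, i, k}  B2 = {a, e, g, i}  B3 = {a, b, e, g}  B4 = {a, b, g, l}  B5 = {b, g, h, l}  B6 = {b, c, h, l}  B7 = {c, h, j, l}  B8 = {c, f, h, j}  B9 = {c, d, f, j}
Tree: B1–B2, B2–B3, B3–B4, B4–B5, B5–B6, B6–B7, B7–B8, B8–B9
Every bag has size at most 4, so the width is 4 − 1 = 3 and tw(G) ≤ 3. For the lower bound: the 4 vertex sets {e,i,k}, {a}, {g}, {b,c,h,l} are disjoint, each induces a connected subgraph, and every pair is joined by at least one edge of G. Contracting each set to a single vertex therefore yields K_{4} as a minor, and since treewidth is minor-monotone, tw(G) ≥ tw(K_{4}) = 3. Therefore the treewidth is 3.

3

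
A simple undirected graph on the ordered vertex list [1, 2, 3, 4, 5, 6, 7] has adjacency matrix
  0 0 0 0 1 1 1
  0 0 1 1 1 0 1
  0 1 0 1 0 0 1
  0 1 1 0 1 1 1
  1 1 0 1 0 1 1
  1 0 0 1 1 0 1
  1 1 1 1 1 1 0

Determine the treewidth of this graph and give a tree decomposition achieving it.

The largest bag has 4 vertices, giving width 3; this decomposition certifies tw(G) ≤ 3. For the lower bound, the 4 vertices {1, 5, 6, 7} are pairwise adjacent, and any tree decomposition puts a clique entirely inside one bag — forcing width ≥ 3. Therefore the treewidth is 3.

Treewidth 3.
One such decomposition:
Bags: B1 = {4, 5, 6, 7}  B2 = {2, 4, 5, 7}  B3 = {1, 5, 6, 7}  B4 = {2, 3, 4, 7}
Tree: B1–B2, B1–B3, B2–B4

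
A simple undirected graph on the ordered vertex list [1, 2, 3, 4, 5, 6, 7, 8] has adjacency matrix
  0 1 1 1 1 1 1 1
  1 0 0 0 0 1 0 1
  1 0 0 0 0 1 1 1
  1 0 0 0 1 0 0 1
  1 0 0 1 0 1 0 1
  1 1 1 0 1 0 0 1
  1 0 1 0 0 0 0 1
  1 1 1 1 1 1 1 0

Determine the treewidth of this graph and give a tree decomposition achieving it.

Treewidth 3.
Bags: B1 = {1, 3, 6, 8}  B2 = {1, 2, 6, 8}  B3 = {1, 5, 6, 8}  B4 = {1, 4, 5, 8}  B5 = {1, 3, 7, 8}
Tree: B1–B2, B2–B3, B3–B4, B1–B5

The largest bag has 4 vertices, giving width 3; this decomposition certifies tw(G) ≤ 3. Conversely, {1, 4, 5, 8} is a clique of size 4, and the vertices of any clique must share a bag in every tree decomposition; so some bag has ≥ 4 vertices and tw(G) ≥ 3. Therefore the treewidth is 3.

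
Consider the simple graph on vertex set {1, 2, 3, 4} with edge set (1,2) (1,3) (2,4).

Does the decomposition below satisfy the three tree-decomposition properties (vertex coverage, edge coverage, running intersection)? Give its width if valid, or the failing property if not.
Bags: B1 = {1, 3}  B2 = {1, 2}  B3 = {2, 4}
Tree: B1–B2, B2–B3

Yes; width 1.

Vertex coverage: the bags together contain {1, 2, 3, 4}, the full vertex set. Edge coverage: each edge of G has both endpoints in at least one bag. Running intersection: for every vertex, the bags containing it form a connected subtree. All three properties hold, so this is a valid tree decomposition of width max|bag| − 1 = 1, and hence tw(G) ≤ 1.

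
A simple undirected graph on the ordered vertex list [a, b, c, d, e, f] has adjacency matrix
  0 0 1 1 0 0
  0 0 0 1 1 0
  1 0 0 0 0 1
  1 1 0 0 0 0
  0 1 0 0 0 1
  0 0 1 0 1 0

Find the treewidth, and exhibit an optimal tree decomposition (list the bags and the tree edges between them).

Treewidth 2.
One such decomposition:
Bags: B1 = {a, b, d}  B2 = {a, b, c}  B3 = {b, c, f}  B4 = {b, e, f}
Tree: B1–B2, B2–B3, B3–B4

Every bag has size at most 3, so the width is 3 − 1 = 2 and tw(G) ≤ 2. The edges b–d–a–c–f–e–b form a cycle, so G is not a tree and its treewidth is at least 2. Therefore the treewidth is 2.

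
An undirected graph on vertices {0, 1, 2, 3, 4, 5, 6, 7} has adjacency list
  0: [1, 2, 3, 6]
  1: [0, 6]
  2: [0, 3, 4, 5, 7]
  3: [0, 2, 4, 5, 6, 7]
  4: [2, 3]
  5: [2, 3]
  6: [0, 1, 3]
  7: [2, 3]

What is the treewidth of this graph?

2

A width-2 tree decomposition is:
Bags: B1 = {0, 2, 3}  B2 = {2, 3, 7}  B3 = {0, 3, 6}  B4 = {0, 1, 6}  B5 = {2, 3, 5}  B6 = {2, 3, 4}
Tree: B1–B2, B1–B3, B3–B4, B1–B5, B1–B6
The largest bag has 3 vertices, giving width 2; this decomposition certifies tw(G) ≤ 2. On the other hand G contains the 3-clique {0, 1, 6}. A clique must lie in a single bag of any decomposition, so no decomposition can have width below 2. Combining the bounds, tw(G) = 2.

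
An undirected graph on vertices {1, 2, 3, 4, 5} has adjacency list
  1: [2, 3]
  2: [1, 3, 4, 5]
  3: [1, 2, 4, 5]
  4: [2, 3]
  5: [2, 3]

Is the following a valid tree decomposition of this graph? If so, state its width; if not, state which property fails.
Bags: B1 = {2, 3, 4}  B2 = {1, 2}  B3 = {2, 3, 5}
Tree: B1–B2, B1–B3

No — edge (3,1) lies in no bag.

A tree decomposition must satisfy three properties: every vertex lies in some bag; for every edge, both endpoints lie together in some bag; and for every vertex, the bags containing it form a connected subtree. Here edge (3,1) lies in no bag, so the decomposition is invalid.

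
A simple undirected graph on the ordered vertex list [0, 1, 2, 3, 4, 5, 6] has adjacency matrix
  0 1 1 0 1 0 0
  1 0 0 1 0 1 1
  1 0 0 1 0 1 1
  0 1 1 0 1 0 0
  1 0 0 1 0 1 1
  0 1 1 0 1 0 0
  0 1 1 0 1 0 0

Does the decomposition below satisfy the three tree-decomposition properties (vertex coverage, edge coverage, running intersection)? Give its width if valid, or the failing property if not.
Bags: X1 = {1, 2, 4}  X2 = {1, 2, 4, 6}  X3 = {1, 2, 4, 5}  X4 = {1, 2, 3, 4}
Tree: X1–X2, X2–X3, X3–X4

No — vertex 0 appears in no bag.

A tree decomposition must satisfy three properties: every vertex lies in some bag; for every edge, both endpoints lie together in some bag; and for every vertex, the bags containing it form a connected subtree. Here vertex 0 appears in no bag, so the decomposition is invalid.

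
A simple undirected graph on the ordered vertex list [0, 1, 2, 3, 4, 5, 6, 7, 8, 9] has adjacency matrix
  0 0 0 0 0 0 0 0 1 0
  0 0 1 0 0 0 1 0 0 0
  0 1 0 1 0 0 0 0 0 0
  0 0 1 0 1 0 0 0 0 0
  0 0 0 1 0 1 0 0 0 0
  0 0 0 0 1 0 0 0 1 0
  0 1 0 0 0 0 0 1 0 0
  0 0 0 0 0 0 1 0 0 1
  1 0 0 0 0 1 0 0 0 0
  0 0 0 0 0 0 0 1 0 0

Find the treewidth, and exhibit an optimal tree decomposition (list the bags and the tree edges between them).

Each bag holds 2 vertices, so the decomposition has width 1, which upper-bounds the treewidth. Any graph with an edge has treewidth ≥ 1, and G has the edge 9–7. Hence tw(G) = 1 exactly.

Treewidth 1.
One optimal decomposition is:
Bags: B1 = {7, 9}  B2 = {6, 7}  B3 = {1, 6}  B4 = {1, 2}  B5 = {2, 3}  B6 = {3, 4}  B7 = {4, 5}  B8 = {5, 8}  B9 = {0, 8}
Tree: B1–B2, B2–B3, B3–B4, B4–B5, B5–B6, B6–B7, B7–B8, B8–B9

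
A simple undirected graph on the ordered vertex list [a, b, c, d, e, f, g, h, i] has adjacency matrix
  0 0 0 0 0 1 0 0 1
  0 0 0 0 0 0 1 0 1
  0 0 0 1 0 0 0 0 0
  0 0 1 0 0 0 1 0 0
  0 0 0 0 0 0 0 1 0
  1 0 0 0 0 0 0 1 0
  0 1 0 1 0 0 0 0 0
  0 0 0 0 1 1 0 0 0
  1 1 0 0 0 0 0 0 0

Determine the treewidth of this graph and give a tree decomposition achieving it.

Treewidth 1.
Bags: B1 = {e, h}  B2 = {f, h}  B3 = {a, f}  B4 = {a, i}  B5 = {b, i}  B6 = {b, g}  B7 = {d, g}  B8 = {c, d}
Tree: B1–B2, B2–B3, B3–B4, B4–B5, B5–B6, B6–B7, B7–B8

Each bag holds 2 vertices, so the decomposition has width 1, which upper-bounds the treewidth. Since G has at least one edge (e.g. e–h), it is not an edgeless graph, so tw(G) ≥ 1. Combining the bounds, tw(G) = 1.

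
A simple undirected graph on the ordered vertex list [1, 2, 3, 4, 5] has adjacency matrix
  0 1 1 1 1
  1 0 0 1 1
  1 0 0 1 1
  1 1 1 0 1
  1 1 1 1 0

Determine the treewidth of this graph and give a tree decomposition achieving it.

Each bag holds 4 vertices, so the decomposition has width 3, which upper-bounds the treewidth. Conversely, {1, 2, 4, 5} is a clique of size 4, and the vertices of any clique must share a bag in every tree decomposition; so some bag has ≥ 4 vertices and tw(G) ≥ 3. Hence tw(G) = 3 exactly.

Treewidth 3.
Bags: B1 = {1, 3, 4, 5}  B2 = {1, 2, 4, 5}
Tree: B1–B2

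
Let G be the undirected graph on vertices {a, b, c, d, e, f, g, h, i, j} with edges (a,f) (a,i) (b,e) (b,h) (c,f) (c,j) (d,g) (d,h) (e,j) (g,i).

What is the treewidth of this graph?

A width-2 tree decomposition is:
Bags: B1 = {b, d, h}  B2 = {b, d, e}  B3 = {d, e, j}  B4 = {c, d, j}  B5 = {c, d, f}  B6 = {a, d, f}  B7 = {a, d, i}  B8 = {d, g, i}
Tree: B1–B2, B2–B3, B3–B4, B4–B5, B5–B6, B6–B7, B7–B8
Every bag has size at most 3, so the width is 3 − 1 = 2 and tw(G) ≤ 2. For the lower bound, G contains the cycle d–h–b–e–j–c–f–a–i–g–d, so G is not a forest; only forests have treewidth ≤ 1, hence tw(G) ≥ 2. Hence tw(G) = 2 exactly.

2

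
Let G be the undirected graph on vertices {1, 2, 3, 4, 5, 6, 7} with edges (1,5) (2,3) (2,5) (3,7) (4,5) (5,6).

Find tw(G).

A width-1 tree decomposition is:
Bags: B1 = {4, 5}  B2 = {2, 5}  B3 = {5, 6}  B4 = {1, 5}  B5 = {2, 3}  B6 = {3, 7}
Tree: B1–B2, B1–B3, B1–B4, B2–B5, B5–B6
Each bag holds 2 vertices, so the decomposition has width 1, which upper-bounds the treewidth. Any graph with an edge has treewidth ≥ 1, and G has the edge 4–5. The upper and lower bounds meet at 1, so that is the treewidth.

1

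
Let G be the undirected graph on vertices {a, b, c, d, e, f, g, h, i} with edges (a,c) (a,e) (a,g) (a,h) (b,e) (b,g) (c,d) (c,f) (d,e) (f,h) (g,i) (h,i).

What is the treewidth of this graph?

3

A width-3 tree decomposition is:
Bags: B1 = {c, d, e, f}  B2 = {a, c, e, f}  B3 = {a, e, f, h}  B4 = {a, b, e, h}  B5 = {a, b, g, h}  B6 = {b, g, h, i}
Tree: B1–B2, B2–B3, B3–B4, B4–B5, B5–B6
Every bag has size at most 4, so the width is 4 − 1 = 3 and tw(G) ≤ 3. For the lower bound: the 4 vertex sets {c,d,f}, {e}, {a}, {b,g,h,i} are disjoint, each induces a connected subgraph, and every pair is joined by at least one edge of G. Contracting each set to a single vertex therefore yields K_{4} as a minor, and since treewidth is minor-monotone, tw(G) ≥ tw(K_{4}) = 3. The upper and lower bounds meet at 3, so that is the treewidth.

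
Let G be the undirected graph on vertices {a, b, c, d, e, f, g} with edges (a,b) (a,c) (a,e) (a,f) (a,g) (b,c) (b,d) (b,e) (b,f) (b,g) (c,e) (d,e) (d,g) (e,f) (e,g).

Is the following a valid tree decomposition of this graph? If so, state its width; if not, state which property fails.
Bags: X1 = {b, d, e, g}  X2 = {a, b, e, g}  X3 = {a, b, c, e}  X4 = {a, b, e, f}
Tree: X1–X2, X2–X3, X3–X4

Yes; width 3.

Vertex coverage: the bags together contain {a, b, c, d, e, f, g}, the full vertex set. Edge coverage: each edge of G has both endpoints in at least one bag. Running intersection: for every vertex, the bags containing it form a connected subtree. All three properties hold, so this is a valid tree decomposition of width max|bag| − 1 = 3, and hence tw(G) ≤ 3.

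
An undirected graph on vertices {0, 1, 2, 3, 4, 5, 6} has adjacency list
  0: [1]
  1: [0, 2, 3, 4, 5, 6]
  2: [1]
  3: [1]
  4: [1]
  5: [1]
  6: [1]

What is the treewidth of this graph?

1

A width-1 tree decomposition is:
Bags: B1 = {1, 5}  B2 = {1, 6}  B3 = {0, 1}  B4 = {1, 3}  B5 = {1, 4}  B6 = {1, 2}
Tree: B1–B2, B2–B3, B3–B4, B3–B5, B4–B6
The largest bag has 2 vertices, giving width 1; this decomposition certifies tw(G) ≤ 1. G has an edge, so its treewidth is at least 1. Combining the bounds, tw(G) = 1.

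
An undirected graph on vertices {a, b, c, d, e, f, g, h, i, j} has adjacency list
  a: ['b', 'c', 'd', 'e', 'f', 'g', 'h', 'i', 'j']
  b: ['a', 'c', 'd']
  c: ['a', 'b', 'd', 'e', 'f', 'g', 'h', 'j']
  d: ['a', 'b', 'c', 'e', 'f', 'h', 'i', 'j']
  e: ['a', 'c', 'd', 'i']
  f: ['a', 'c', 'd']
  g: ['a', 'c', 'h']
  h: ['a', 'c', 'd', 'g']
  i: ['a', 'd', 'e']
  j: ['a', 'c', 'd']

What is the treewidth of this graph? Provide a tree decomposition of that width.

Treewidth 3.
One such decomposition:
Bags: B1 = {a, c, d, f}  B2 = {a, c, d, h}  B3 = {a, c, d, j}  B4 = {a, c, d, e}  B5 = {a, b, c, d}  B6 = {a, c, g, h}  B7 = {a, d, e, i}
Tree: B1–B2, B2–B3, B1–B4, B4–B5, B2–B6, B4–B7

Each bag holds 4 vertices, so the decomposition has width 3, which upper-bounds the treewidth. On the other hand G contains the 4-clique {a, c, d, f}. A clique must lie in a single bag of any decomposition, so no decomposition can have width below 3. The upper and lower bounds meet at 3, so that is the treewidth.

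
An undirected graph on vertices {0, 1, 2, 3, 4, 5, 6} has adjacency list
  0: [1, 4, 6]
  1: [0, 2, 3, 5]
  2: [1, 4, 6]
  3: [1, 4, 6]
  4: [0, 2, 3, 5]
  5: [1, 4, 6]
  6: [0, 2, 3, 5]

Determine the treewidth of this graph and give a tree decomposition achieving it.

Treewidth 3.
One such decomposition:
Bags: B1 = {1, 4, 5, 6}  B2 = {1, 2, 4, 6}  B3 = {1, 3, 4, 6}  B4 = {0, 1, 4, 6}
Tree: B1–B2, B2–B3, B3–B4

Every bag has size at most 4, so the width is 4 − 1 = 3 and tw(G) ≤ 3. For the lower bound: the 4 vertex sets {1,5}, {2,6}, {4}, {3} are disjoint, each induces a connected subgraph, and every pair is joined by at least one edge of G. Contracting each set to a single vertex therefore yields K_{4} as a minor, and since treewidth is minor-monotone, tw(G) ≥ tw(K_{4}) = 3. Hence tw(G) = 3 exactly.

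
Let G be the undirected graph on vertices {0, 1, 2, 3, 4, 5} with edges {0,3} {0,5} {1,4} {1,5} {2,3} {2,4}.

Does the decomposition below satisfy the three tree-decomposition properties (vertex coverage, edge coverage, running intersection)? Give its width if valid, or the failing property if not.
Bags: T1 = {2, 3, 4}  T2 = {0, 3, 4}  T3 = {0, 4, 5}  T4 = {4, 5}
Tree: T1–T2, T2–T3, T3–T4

No — vertex 1 appears in no bag.

A tree decomposition must satisfy three properties: every vertex lies in some bag; for every edge, both endpoints lie together in some bag; and for every vertex, the bags containing it form a connected subtree. Here vertex 1 appears in no bag, so the decomposition is invalid.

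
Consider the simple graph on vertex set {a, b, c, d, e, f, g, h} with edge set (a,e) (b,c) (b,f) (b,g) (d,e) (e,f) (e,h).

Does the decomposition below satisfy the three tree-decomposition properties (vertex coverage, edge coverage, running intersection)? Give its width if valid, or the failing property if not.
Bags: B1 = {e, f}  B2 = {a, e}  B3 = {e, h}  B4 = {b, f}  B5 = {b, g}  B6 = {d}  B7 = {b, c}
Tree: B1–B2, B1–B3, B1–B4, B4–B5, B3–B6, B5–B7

No — edge (e,d) lies in no bag.

A tree decomposition must satisfy three properties: every vertex lies in some bag; for every edge, both endpoints lie together in some bag; and for every vertex, the bags containing it form a connected subtree. Here edge (e,d) lies in no bag, so the decomposition is invalid.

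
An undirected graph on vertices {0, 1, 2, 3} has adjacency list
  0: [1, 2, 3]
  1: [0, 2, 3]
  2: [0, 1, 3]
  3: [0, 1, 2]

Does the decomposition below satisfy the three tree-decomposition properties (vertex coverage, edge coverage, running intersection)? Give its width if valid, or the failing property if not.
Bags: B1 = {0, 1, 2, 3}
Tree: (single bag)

Yes; width 3.

Vertex coverage: the bags together contain {0, 1, 2, 3}, the full vertex set. Edge coverage: each edge of G has both endpoints in at least one bag. Running intersection: for every vertex, the bags containing it form a connected subtree. All three properties hold, so this is a valid tree decomposition of width max|bag| − 1 = 3, and hence tw(G) ≤ 3.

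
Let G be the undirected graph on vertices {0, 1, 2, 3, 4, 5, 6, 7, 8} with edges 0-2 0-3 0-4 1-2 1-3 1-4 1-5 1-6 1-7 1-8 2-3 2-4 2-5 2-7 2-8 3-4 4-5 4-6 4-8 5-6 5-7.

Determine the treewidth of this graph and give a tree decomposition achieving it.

Treewidth 3.
One optimal decomposition is:
Bags: B1 = {1, 2, 3, 4}  B2 = {0, 2, 3, 4}  B3 = {1, 2, 4, 5}  B4 = {1, 2, 4, 8}  B5 = {1, 4, 5, 6}  B6 = {1, 2, 5, 7}
Tree: B1–B2, B1–B3, B1–B4, B3–B5, B3–B6

The largest bag has 4 vertices, giving width 3; this decomposition certifies tw(G) ≤ 3. Conversely, {0, 2, 3, 4} is a clique of size 4, and the vertices of any clique must share a bag in every tree decomposition; so some bag has ≥ 4 vertices and tw(G) ≥ 3. Combining the bounds, tw(G) = 3.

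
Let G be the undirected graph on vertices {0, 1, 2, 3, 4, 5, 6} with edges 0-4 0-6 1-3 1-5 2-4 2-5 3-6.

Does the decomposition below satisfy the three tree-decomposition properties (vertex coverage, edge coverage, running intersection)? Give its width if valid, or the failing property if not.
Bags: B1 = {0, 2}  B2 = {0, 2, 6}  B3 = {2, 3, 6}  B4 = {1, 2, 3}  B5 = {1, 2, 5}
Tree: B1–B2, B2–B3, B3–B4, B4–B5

A tree decomposition must satisfy three properties: every vertex lies in some bag; for every edge, both endpoints lie together in some bag; and for every vertex, the bags containing it form a connected subtree. Here vertex 4 appears in no bag, so the decomposition is invalid.

No — vertex 4 appears in no bag.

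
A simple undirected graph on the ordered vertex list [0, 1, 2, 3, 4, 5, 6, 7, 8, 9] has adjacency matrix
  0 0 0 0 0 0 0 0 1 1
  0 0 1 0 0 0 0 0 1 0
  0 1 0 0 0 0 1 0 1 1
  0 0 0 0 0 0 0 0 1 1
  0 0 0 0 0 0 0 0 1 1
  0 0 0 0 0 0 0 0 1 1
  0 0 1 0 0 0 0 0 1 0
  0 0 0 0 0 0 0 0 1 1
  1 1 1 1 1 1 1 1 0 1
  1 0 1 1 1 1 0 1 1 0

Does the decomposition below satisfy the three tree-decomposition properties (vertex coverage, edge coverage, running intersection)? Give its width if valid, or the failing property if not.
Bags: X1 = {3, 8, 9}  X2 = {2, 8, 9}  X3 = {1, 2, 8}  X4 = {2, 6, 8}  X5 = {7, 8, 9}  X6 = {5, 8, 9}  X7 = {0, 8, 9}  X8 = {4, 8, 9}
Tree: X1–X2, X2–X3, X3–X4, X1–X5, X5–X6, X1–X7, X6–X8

Yes; width 2.

Vertex coverage: the bags together contain {0, 1, 2, 3, 4, 5, 6, 7, 8, 9}, the full vertex set. Edge coverage: each edge of G has both endpoints in at least one bag. Running intersection: for every vertex, the bags containing it form a connected subtree. All three properties hold, so this is a valid tree decomposition of width max|bag| − 1 = 2, and hence tw(G) ≤ 2.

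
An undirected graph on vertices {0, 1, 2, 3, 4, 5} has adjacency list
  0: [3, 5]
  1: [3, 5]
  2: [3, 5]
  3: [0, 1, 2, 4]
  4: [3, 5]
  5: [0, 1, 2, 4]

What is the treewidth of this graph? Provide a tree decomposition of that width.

Each bag holds 3 vertices, so the decomposition has width 2, which upper-bounds the treewidth. Since 5–0–3–2–5 is a cycle in G, G is not acyclic. Forests are exactly the graphs of treewidth ≤ 1, so tw(G) ≥ 2. The upper and lower bounds meet at 2, so that is the treewidth.

Treewidth 2.
One optimal decomposition is:
Bags: B1 = {0, 3, 5}  B2 = {2, 3, 5}  B3 = {3, 4, 5}  B4 = {1, 3, 5}
Tree: B1–B2, B2–B3, B3–B4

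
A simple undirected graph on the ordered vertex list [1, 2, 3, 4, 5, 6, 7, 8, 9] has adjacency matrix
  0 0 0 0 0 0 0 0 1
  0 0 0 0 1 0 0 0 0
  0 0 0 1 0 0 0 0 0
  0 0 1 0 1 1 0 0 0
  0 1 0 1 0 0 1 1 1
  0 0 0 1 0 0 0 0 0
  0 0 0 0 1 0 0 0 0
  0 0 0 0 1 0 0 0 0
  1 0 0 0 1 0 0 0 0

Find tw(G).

A width-1 tree decomposition is:
Bags: B1 = {5, 9}  B2 = {4, 5}  B3 = {3, 4}  B4 = {4, 6}  B5 = {2, 5}  B6 = {1, 9}  B7 = {5, 8}  B8 = {5, 7}
Tree: B1–B2, B2–B3, B2–B4, B1–B5, B1–B6, B2–B7, B1–B8
Every bag has size at most 2, so the width is 2 − 1 = 1 and tw(G) ≤ 1. G has an edge, so its treewidth is at least 1. Combining the bounds, tw(G) = 1.

1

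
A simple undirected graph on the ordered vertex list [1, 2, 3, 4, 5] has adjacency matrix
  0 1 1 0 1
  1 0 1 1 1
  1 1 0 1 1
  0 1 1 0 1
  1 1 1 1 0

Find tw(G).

A width-3 tree decomposition is:
Bags: B1 = {1, 2, 3, 5}  B2 = {2, 3, 4, 5}
Tree: B1–B2
Each bag holds 4 vertices, so the decomposition has width 3, which upper-bounds the treewidth. On the other hand G contains the 4-clique {1, 2, 3, 5}. A clique must lie in a single bag of any decomposition, so no decomposition can have width below 3. The upper and lower bounds meet at 3, so that is the treewidth.

3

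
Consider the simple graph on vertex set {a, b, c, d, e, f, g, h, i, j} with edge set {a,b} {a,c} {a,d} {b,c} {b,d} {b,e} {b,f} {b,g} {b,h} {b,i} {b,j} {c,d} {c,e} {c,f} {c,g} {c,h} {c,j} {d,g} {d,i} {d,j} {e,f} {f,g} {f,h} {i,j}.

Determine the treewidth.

A width-3 tree decomposition is:
Bags: B1 = {b, c, d, j}  B2 = {b, c, d, g}  B3 = {b, c, f, g}  B4 = {a, b, c, d}  B5 = {b, d, i, j}  B6 = {b, c, e, f}  B7 = {b, c, f, h}
Tree: B1–B2, B2–B3, B2–B4, B1–B5, B3–B6, B6–B7
Every bag has size at most 4, so the width is 4 − 1 = 3 and tw(G) ≤ 3. On the other hand G contains the 4-clique {b, c, d, g}. A clique must lie in a single bag of any decomposition, so no decomposition can have width below 3. Hence tw(G) = 3 exactly.

3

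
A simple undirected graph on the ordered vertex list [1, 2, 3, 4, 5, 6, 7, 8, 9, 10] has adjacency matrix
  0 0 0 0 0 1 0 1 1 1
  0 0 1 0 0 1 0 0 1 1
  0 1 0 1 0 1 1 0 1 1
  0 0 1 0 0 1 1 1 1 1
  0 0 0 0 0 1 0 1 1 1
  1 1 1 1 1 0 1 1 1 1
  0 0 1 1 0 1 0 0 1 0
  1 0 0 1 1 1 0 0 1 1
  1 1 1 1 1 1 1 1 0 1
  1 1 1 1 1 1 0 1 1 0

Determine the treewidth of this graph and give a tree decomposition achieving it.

The largest bag has 5 vertices, giving width 4; this decomposition certifies tw(G) ≤ 4. Conversely, {1, 6, 8, 9, 10} is a clique of size 5, and the vertices of any clique must share a bag in every tree decomposition; so some bag has ≥ 5 vertices and tw(G) ≥ 4. The upper and lower bounds meet at 4, so that is the treewidth.

Treewidth 4.
One optimal decomposition is:
Bags: B1 = {3, 4, 6, 7, 9}  B2 = {3, 4, 6, 9, 10}  B3 = {4, 6, 8, 9, 10}  B4 = {5, 6, 8, 9, 10}  B5 = {2, 3, 6, 9, 10}  B6 = {1, 6, 8, 9, 10}
Tree: B1–B2, B2–B3, B3–B4, B2–B5, B3–B6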